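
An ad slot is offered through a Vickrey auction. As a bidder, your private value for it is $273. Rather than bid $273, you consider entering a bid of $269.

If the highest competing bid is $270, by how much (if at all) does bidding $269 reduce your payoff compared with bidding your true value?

Bidding your value $273: you win (since $273 > $270) and pay $270. Payoff $3.
Bidding $269: you lose. Payoff $0.
The competing bid $270 lies between your shaded bid and your value, so underbidding forfeits an item you could have won at a profitable price.
Loss from deviating = $3 − ($0) = $3.

$3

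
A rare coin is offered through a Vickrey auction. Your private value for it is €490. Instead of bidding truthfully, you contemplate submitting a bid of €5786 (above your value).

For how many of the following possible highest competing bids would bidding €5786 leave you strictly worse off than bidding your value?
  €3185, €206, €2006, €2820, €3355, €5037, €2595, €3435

7

The deviation hurts exactly when the highest competing bid lies strictly between €490 and €5786 — overbidding then wins at a price above your value.
€3185: inside the interval → strictly worse (loss €2695).
€206: below both → same outcome either way.
€2006: inside the interval → strictly worse (loss €1516).
€2820: inside the interval → strictly worse (loss €2330).
€3355: inside the interval → strictly worse (loss €2865).
€5037: inside the interval → strictly worse (loss €4547).
€2595: inside the interval → strictly worse (loss €2105).
€3435: inside the interval → strictly worse (loss €2945).
Count: 7.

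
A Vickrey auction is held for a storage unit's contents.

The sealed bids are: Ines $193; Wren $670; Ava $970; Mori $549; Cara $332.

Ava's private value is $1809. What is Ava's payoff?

$1139

Highest bid: Ava at $970, so Ava wins.
Second-highest bid: Wren at $670 — that is the price the winner pays.
Ava's payoff = value − price = $1809 − $670 = $1139.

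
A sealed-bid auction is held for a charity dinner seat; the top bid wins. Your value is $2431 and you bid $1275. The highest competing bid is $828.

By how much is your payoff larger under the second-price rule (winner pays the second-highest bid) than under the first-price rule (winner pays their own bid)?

$447

You have the highest bid, so you win under either rule.
Second-price: pay $828 → payoff $1603.
First-price: pay your own bid $1275 → payoff $1156.
Difference = $1603 − ($1156) = $447.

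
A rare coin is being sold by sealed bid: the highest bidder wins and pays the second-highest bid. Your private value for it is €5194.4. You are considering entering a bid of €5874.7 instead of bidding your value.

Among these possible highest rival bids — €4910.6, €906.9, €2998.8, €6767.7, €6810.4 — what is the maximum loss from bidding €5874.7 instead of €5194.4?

€4910.6: same outcome either way → loss €0.
€906.9: same outcome either way → loss €0.
€2998.8: same outcome either way → loss €0.
€6767.7: same outcome either way → loss €0.
€6810.4: same outcome either way → loss €0.
Maximum loss: €0.

€0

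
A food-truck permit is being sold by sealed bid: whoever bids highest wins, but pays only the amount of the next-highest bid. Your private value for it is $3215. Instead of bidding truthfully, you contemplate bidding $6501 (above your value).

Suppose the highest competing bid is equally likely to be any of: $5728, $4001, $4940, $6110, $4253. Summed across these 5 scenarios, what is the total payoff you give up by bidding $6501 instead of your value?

The deviation costs you only when the competing bid falls strictly between $3215 and $6501; elsewhere both bids give the same outcome.
$5728: truthful payoff $0, deviation payoff −$2513 → loss $2513.
$4001: truthful payoff $0, deviation payoff −$786 → loss $786.
$4940: truthful payoff $0, deviation payoff −$1725 → loss $1725.
$6110: truthful payoff $0, deviation payoff −$2895 → loss $2895.
$4253: truthful payoff $0, deviation payoff −$1038 → loss $1038.
Total loss = $2513 + $786 + $1725 + $2895 + $1038 = $8957.
In a second-price auction your bid sets only whether you win, not what you pay, so bidding your true value is weakly dominant.

$8957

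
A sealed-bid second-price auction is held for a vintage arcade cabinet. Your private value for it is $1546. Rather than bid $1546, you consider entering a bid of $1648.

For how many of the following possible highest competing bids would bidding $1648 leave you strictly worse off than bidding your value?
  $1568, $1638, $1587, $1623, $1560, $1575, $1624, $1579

8

The deviation hurts exactly when the highest competing bid lies strictly between $1546 and $1648 — overbidding then wins at a price above your value.
$1568: inside the interval → strictly worse (loss $22).
$1638: inside the interval → strictly worse (loss $92).
$1587: inside the interval → strictly worse (loss $41).
$1623: inside the interval → strictly worse (loss $77).
$1560: inside the interval → strictly worse (loss $14).
$1575: inside the interval → strictly worse (loss $29).
$1624: inside the interval → strictly worse (loss $78).
$1579: inside the interval → strictly worse (loss $33).
Count: 8.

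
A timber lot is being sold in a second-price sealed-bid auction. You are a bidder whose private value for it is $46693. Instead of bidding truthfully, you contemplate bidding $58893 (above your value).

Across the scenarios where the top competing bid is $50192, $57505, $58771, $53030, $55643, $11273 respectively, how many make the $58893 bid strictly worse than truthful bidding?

The deviation hurts exactly when the highest competing bid lies strictly between $46693 and $58893 — overbidding then wins at a price above your value.
$50192: inside the interval → strictly worse (loss $3499).
$57505: inside the interval → strictly worse (loss $10812).
$58771: inside the interval → strictly worse (loss $12078).
$53030: inside the interval → strictly worse (loss $6337).
$55643: inside the interval → strictly worse (loss $8950).
$11273: below both → same outcome either way.
Count: 5.

5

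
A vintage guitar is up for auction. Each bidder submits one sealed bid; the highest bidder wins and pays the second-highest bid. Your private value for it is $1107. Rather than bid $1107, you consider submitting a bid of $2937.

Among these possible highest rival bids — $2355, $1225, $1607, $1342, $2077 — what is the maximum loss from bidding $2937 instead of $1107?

$1248

$2355: truthful gives $0, deviation gives −$1248 → loss $1248.
$1225: truthful gives $0, deviation gives −$118 → loss $118.
$1607: truthful gives $0, deviation gives −$500 → loss $500.
$1342: truthful gives $0, deviation gives −$235 → loss $235.
$2077: truthful gives $0, deviation gives −$970 → loss $970.
Maximum loss: $1248.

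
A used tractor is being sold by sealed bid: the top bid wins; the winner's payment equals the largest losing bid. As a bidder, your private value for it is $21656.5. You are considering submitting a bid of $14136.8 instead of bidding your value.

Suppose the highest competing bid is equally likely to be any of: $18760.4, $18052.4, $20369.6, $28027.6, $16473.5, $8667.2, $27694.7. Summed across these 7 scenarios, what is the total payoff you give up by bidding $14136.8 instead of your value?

$12970.1

The deviation costs you only when the competing bid falls strictly between $14136.8 and $21656.5; elsewhere both bids give the same outcome.
$18760.4: truthful payoff $2896.1, deviation payoff $0 → loss $2896.1.
$18052.4: truthful payoff $3604.1, deviation payoff $0 → loss $3604.1.
$20369.6: truthful payoff $1286.9, deviation payoff $0 → loss $1286.9.
$28027.6: outcomes coincide → loss $0.
$16473.5: truthful payoff $5183, deviation payoff $0 → loss $5183.
$8667.2: outcomes coincide → loss $0.
$27694.7: outcomes coincide → loss $0.
Total loss = $2896.1 + $3604.1 + $1286.9 + $5183 = $12970.1.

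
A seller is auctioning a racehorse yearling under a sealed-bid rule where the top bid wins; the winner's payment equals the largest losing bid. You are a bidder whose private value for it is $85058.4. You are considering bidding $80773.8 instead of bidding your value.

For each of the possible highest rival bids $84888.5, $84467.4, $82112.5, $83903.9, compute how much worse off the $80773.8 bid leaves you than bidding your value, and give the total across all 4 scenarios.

The deviation costs you only when the competing bid falls strictly between $80773.8 and $85058.4; elsewhere both bids give the same outcome.
$84888.5: truthful payoff $169.9, deviation payoff $0 → loss $169.9.
$84467.4: truthful payoff $591, deviation payoff $0 → loss $591.
$82112.5: truthful payoff $2945.9, deviation payoff $0 → loss $2945.9.
$83903.9: truthful payoff $1154.5, deviation payoff $0 → loss $1154.5.
Total loss = $169.9 + $591 + $2945.9 + $1154.5 = $4861.3.
Truthful bidding weakly dominates here: raising your bid can only win items priced above your value, and lowering it can only forfeit items priced below.

$4861.3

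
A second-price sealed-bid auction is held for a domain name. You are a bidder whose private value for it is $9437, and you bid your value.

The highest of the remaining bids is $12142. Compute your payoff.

$0

Your bid $9437 is below the highest competing bid $12142, so you lose.
A losing bidder pays nothing and receives nothing: payoff = $0.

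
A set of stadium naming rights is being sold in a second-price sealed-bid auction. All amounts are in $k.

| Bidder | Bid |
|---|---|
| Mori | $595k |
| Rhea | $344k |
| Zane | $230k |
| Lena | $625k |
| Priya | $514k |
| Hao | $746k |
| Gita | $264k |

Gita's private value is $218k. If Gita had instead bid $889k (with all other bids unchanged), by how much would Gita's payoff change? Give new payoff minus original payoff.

−$528k

The highest bid among the other bidders is $746k; Gita's bid doesn't change that.
Original bid $264k: Gita is not highest (top rival bid is $746k); payoff $0k.
Alternative bid $889k: Gita is highest, pays the top rival bid $746k; payoff $218k − $746k = −$528k.
Change in payoff = −$528k − ($0k) = −$528k.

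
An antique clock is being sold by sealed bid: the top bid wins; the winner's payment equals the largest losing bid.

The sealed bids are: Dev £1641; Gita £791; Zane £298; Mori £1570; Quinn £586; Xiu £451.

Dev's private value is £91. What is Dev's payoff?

−£1479

Highest bid: Dev at £1641, so Dev wins.
Second-highest bid: Mori at £1570 — that is the price the winner pays.
Dev's payoff = value − price = £91 − £1570 = −£1479.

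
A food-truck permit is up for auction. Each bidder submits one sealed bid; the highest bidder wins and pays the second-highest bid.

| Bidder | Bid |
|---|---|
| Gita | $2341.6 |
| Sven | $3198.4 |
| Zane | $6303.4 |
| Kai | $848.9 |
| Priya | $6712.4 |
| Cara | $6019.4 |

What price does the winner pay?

Highest bid: Priya at $6712.4, so Priya wins.
Second-highest bid: Zane at $6303.4 — that is the price the winner pays.

$6303.4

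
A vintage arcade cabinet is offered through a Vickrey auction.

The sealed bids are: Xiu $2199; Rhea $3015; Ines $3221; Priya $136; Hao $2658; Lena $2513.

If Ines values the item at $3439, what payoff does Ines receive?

$424

Highest bid: Ines at $3221, so Ines wins.
Second-highest bid: Rhea at $3015 — that is the price the winner pays.
Ines's payoff = value − price = $3439 − $3015 = $424.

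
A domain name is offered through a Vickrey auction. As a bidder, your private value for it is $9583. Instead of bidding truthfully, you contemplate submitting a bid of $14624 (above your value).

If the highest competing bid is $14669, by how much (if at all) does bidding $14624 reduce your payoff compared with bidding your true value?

Bidding your value $9583: you lose (since $9583 < $14669). Payoff $0.
Bidding $14624: you lose. Payoff $0.
Difference = $0 − $0 = $0; both bids lead to the same outcome because the competing bid is above both your value and your alternative bid.
In a second-price auction your bid sets only whether you win, not what you pay, so bidding your true value is weakly dominant.

$0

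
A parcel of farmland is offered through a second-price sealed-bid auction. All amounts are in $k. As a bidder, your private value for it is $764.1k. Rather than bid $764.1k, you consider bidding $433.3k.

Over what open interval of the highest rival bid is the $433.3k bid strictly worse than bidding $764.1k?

($433.3k, $764.1k)

If the competing bid is below $433.3k, both bids win at the same price — no difference.
If it is above $764.1k, both bids lose — no difference.
If it lies strictly between $433.3k and $764.1k, bidding your value wins at a price below your value (positive payoff) while bidding $433.3k loses (payoff 0).
So the deviation strictly hurts on the open interval ($433.3k, $764.1k).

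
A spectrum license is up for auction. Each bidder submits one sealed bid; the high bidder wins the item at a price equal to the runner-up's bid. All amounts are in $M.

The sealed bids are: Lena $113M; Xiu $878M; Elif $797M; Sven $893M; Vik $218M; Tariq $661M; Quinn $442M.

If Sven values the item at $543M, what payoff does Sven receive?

−$335M

Highest bid: Sven at $893M, so Sven wins.
Second-highest bid: Xiu at $878M — that is the price the winner pays.
Sven's payoff = value − price = $543M − $878M = −$335M.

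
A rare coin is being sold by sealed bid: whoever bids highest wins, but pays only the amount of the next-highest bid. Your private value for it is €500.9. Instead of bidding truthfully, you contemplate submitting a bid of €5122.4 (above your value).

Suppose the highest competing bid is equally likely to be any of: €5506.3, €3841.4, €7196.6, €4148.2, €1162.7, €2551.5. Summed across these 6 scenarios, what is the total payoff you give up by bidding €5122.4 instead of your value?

The deviation costs you only when the competing bid falls strictly between €500.9 and €5122.4; elsewhere both bids give the same outcome.
€5506.3: outcomes coincide → loss €0.
€3841.4: truthful payoff €0, deviation payoff −€3340.5 → loss €3340.5.
€7196.6: outcomes coincide → loss €0.
€4148.2: truthful payoff €0, deviation payoff −€3647.3 → loss €3647.3.
€1162.7: truthful payoff €0, deviation payoff −€661.8 → loss €661.8.
€2551.5: truthful payoff €0, deviation payoff −€2050.6 → loss €2050.6.
Total loss = €3340.5 + €3647.3 + €661.8 + €2050.6 = €9700.2.

€9700.2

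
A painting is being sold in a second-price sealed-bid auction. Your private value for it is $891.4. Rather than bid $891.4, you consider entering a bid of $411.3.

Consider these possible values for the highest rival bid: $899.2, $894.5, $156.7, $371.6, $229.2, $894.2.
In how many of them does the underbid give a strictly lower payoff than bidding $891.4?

0

The deviation hurts exactly when the highest competing bid lies strictly between $411.3 and $891.4 — underbidding then forfeits a profitable win.
$899.2: above both → same outcome either way.
$894.5: above both → same outcome either way.
$156.7: below both → same outcome either way.
$371.6: below both → same outcome either way.
$229.2: below both → same outcome either way.
$894.2: above both → same outcome either way.
Count: 0.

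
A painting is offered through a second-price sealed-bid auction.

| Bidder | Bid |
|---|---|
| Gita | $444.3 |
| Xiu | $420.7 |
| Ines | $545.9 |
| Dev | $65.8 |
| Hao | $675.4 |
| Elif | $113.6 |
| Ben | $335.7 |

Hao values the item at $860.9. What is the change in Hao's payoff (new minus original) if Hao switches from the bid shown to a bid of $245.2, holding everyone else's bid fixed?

The highest bid among the other bidders is $545.9; Hao's bid doesn't change that.
Original bid $675.4: Hao is highest, pays the top rival bid $545.9; payoff $860.9 − $545.9 = $315.
Alternative bid $245.2: Hao is not highest (top rival bid is $545.9); payoff $0.
Change in payoff = $0 − ($315) = −$315.

−$315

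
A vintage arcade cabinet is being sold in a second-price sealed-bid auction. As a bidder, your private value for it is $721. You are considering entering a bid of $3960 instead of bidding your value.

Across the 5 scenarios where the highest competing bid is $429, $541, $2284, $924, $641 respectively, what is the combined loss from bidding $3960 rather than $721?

The deviation costs you only when the competing bid falls strictly between $721 and $3960; elsewhere both bids give the same outcome.
$429: outcomes coincide → loss $0.
$541: outcomes coincide → loss $0.
$2284: truthful payoff $0, deviation payoff −$1563 → loss $1563.
$924: truthful payoff $0, deviation payoff −$203 → loss $203.
$641: outcomes coincide → loss $0.
Total loss = $1563 + $203 = $1766.
In a second-price auction your bid sets only whether you win, not what you pay, so bidding your true value is weakly dominant.

$1766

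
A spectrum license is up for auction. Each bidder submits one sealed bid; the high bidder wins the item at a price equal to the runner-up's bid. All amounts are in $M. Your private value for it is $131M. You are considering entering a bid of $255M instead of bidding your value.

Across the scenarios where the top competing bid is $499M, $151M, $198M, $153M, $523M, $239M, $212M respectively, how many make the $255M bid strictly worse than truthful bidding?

The deviation hurts exactly when the highest competing bid lies strictly between $131M and $255M — overbidding then wins at a price above your value.
$499M: above both → same outcome either way.
$151M: inside the interval → strictly worse (loss $20M).
$198M: inside the interval → strictly worse (loss $67M).
$153M: inside the interval → strictly worse (loss $22M).
$523M: above both → same outcome either way.
$239M: inside the interval → strictly worse (loss $108M).
$212M: inside the interval → strictly worse (loss $81M).
Count: 5.

5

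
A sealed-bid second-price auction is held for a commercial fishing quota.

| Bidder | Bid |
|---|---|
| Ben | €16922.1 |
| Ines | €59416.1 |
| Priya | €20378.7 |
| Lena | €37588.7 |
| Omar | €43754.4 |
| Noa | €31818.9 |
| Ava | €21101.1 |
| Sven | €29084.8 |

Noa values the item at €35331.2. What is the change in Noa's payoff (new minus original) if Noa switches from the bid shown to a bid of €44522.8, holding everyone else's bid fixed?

€0

The highest bid among the other bidders is €59416.1; Noa's bid doesn't change that.
Original bid €31818.9: Noa is not highest (top rival bid is €59416.1); payoff €0.
Alternative bid €44522.8: Noa is not highest (top rival bid is €59416.1); payoff €0.
Change in payoff = €0 − (€0) = €0.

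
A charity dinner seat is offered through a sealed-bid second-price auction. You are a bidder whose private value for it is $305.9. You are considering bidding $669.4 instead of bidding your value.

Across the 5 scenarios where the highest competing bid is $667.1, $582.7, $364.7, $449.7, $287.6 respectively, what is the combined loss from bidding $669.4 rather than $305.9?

The deviation costs you only when the competing bid falls strictly between $305.9 and $669.4; elsewhere both bids give the same outcome.
$667.1: truthful payoff $0, deviation payoff −$361.2 → loss $361.2.
$582.7: truthful payoff $0, deviation payoff −$276.8 → loss $276.8.
$364.7: truthful payoff $0, deviation payoff −$58.8 → loss $58.8.
$449.7: truthful payoff $0, deviation payoff −$143.8 → loss $143.8.
$287.6: outcomes coincide → loss $0.
Total loss = $361.2 + $276.8 + $58.8 + $143.8 = $840.6.

$840.6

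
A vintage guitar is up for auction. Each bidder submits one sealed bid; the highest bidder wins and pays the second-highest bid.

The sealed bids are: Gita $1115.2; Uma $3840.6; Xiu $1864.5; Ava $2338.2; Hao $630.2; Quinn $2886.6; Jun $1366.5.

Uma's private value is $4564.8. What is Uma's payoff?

Highest bid: Uma at $3840.6, so Uma wins.
Second-highest bid: Quinn at $2886.6 — that is the price the winner pays.
Uma's payoff = value − price = $4564.8 − $2886.6 = $1678.2.

$1678.2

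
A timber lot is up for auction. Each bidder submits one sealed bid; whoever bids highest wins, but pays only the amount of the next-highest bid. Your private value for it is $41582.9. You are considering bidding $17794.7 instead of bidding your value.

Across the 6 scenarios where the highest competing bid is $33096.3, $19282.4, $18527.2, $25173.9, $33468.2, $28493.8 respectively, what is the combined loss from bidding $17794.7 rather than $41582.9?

$91455.6

The deviation costs you only when the competing bid falls strictly between $17794.7 and $41582.9; elsewhere both bids give the same outcome.
$33096.3: truthful payoff $8486.6, deviation payoff $0 → loss $8486.6.
$19282.4: truthful payoff $22300.5, deviation payoff $0 → loss $22300.5.
$18527.2: truthful payoff $23055.7, deviation payoff $0 → loss $23055.7.
$25173.9: truthful payoff $16409, deviation payoff $0 → loss $16409.
$33468.2: truthful payoff $8114.7, deviation payoff $0 → loss $8114.7.
$28493.8: truthful payoff $13089.1, deviation payoff $0 → loss $13089.1.
Total loss = $8486.6 + $22300.5 + $23055.7 + $16409 + $8114.7 + $13089.1 = $91455.6.
Truthful bidding weakly dominates here: raising your bid can only win items priced above your value, and lowering it can only forfeit items priced below.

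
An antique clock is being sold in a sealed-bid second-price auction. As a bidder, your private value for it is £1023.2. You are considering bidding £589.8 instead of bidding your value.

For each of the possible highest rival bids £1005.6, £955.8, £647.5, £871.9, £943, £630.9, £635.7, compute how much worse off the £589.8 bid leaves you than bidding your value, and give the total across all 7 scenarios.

£1472

The deviation costs you only when the competing bid falls strictly between £589.8 and £1023.2; elsewhere both bids give the same outcome.
£1005.6: truthful payoff £17.6, deviation payoff £0 → loss £17.6.
£955.8: truthful payoff £67.4, deviation payoff £0 → loss £67.4.
£647.5: truthful payoff £375.7, deviation payoff £0 → loss £375.7.
£871.9: truthful payoff £151.3, deviation payoff £0 → loss £151.3.
£943: truthful payoff £80.2, deviation payoff £0 → loss £80.2.
£630.9: truthful payoff £392.3, deviation payoff £0 → loss £392.3.
£635.7: truthful payoff £387.5, deviation payoff £0 → loss £387.5.
Total loss = £17.6 + £67.4 + £375.7 + £151.3 + £80.2 + £392.3 + £387.5 = £1472.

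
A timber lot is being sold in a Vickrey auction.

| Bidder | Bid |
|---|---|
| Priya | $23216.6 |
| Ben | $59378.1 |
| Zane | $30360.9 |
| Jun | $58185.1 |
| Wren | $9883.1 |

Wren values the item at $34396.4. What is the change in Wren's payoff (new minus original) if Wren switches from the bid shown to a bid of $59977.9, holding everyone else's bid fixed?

−$24981.7

The highest bid among the other bidders is $59378.1; Wren's bid doesn't change that.
Original bid $9883.1: Wren is not highest (top rival bid is $59378.1); payoff $0.
Alternative bid $59977.9: Wren is highest, pays the top rival bid $59378.1; payoff $34396.4 − $59378.1 = −$24981.7.
Change in payoff = −$24981.7 − ($0) = −$24981.7.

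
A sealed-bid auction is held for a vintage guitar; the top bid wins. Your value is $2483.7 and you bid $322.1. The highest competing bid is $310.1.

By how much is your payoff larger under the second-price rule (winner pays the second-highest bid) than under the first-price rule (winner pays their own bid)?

You have the highest bid, so you win under either rule.
Second-price: pay $310.1 → payoff $2173.6.
First-price: pay your own bid $322.1 → payoff $2161.6.
Difference = $2173.6 − ($2161.6) = $12.

$12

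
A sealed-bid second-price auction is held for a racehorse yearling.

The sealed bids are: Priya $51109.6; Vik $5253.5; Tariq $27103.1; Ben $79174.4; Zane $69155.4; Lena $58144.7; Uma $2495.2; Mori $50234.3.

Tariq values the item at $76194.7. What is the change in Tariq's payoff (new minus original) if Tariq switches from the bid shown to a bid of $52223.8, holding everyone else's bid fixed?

The highest bid among the other bidders is $79174.4; Tariq's bid doesn't change that.
Original bid $27103.1: Tariq is not highest (top rival bid is $79174.4); payoff $0.
Alternative bid $52223.8: Tariq is not highest (top rival bid is $79174.4); payoff $0.
Change in payoff = $0 − ($0) = $0.

$0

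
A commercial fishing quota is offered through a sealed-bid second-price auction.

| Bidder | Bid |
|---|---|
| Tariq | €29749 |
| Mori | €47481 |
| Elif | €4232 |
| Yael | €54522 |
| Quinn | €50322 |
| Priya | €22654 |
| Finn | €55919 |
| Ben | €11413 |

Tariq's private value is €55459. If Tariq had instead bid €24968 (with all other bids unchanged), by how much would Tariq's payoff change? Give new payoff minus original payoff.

The highest bid among the other bidders is €55919; Tariq's bid doesn't change that.
Original bid €29749: Tariq is not highest (top rival bid is €55919); payoff €0.
Alternative bid €24968: Tariq is not highest (top rival bid is €55919); payoff €0.
Change in payoff = €0 − (€0) = €0.

€0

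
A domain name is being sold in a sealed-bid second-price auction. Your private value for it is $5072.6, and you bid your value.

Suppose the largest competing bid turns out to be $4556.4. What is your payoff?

$516.2

Your bid $5072.6 exceeds the highest competing bid $4556.4, so you win.
In a second-price auction the winner pays the second-highest bid, $4556.4.
Payoff = value − price = $5072.6 − $4556.4 = $516.2.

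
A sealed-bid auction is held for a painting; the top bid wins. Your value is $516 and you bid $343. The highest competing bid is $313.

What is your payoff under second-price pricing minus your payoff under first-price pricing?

You have the highest bid, so you win under either rule.
Second-price: pay $313 → payoff $203.
First-price: pay your own bid $343 → payoff $173.
Difference = $203 − ($173) = $30.

$30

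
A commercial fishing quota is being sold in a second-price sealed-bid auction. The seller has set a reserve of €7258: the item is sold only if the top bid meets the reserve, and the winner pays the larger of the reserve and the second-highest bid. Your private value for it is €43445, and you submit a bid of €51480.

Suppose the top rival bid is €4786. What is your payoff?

€36187

Your bid €51480 is the highest and exceeds the reserve.
Price = max(second-highest bid, reserve) = max(€4786, €7258) = €7258.
Payoff = €43445 − €7258 = €36187.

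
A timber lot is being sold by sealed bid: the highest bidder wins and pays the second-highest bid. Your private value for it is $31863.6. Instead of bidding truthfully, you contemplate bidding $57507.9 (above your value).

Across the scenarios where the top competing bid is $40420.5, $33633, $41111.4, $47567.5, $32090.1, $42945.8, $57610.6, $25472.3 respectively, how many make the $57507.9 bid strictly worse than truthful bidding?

6

The deviation hurts exactly when the highest competing bid lies strictly between $31863.6 and $57507.9 — overbidding then wins at a price above your value.
$40420.5: inside the interval → strictly worse (loss $8556.9).
$33633: inside the interval → strictly worse (loss $1769.4).
$41111.4: inside the interval → strictly worse (loss $9247.8).
$47567.5: inside the interval → strictly worse (loss $15703.9).
$32090.1: inside the interval → strictly worse (loss $226.5).
$42945.8: inside the interval → strictly worse (loss $11082.2).
$57610.6: above both → same outcome either way.
$25472.3: below both → same outcome either way.
Count: 6.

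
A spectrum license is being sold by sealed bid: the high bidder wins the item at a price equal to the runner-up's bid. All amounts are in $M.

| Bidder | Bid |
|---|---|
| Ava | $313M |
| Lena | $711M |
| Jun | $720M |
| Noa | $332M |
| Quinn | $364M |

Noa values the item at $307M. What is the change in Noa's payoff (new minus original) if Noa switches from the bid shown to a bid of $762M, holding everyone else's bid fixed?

−$413M

The highest bid among the other bidders is $720M; Noa's bid doesn't change that.
Original bid $332M: Noa is not highest (top rival bid is $720M); payoff $0M.
Alternative bid $762M: Noa is highest, pays the top rival bid $720M; payoff $307M − $720M = −$413M.
Change in payoff = −$413M − ($0M) = −$413M.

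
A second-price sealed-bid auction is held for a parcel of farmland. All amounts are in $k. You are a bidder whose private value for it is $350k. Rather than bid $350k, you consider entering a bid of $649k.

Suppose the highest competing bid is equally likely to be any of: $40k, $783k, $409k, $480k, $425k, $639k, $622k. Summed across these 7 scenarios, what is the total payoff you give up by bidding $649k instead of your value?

The deviation costs you only when the competing bid falls strictly between $350k and $649k; elsewhere both bids give the same outcome.
$40k: outcomes coincide → loss $0k.
$783k: outcomes coincide → loss $0k.
$409k: truthful payoff $0k, deviation payoff −$59k → loss $59k.
$480k: truthful payoff $0k, deviation payoff −$130k → loss $130k.
$425k: truthful payoff $0k, deviation payoff −$75k → loss $75k.
$639k: truthful payoff $0k, deviation payoff −$289k → loss $289k.
$622k: truthful payoff $0k, deviation payoff −$272k → loss $272k.
Total loss = $59k + $130k + $75k + $289k + $272k = $825k.

$825k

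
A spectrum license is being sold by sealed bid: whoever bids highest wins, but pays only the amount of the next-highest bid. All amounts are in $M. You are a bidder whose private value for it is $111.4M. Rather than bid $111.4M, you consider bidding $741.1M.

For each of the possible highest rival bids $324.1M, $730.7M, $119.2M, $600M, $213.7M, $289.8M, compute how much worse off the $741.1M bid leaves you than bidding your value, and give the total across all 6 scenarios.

$1609.1M

The deviation costs you only when the competing bid falls strictly between $111.4M and $741.1M; elsewhere both bids give the same outcome.
$324.1M: truthful payoff $0M, deviation payoff −$212.7M → loss $212.7M.
$730.7M: truthful payoff $0M, deviation payoff −$619.3M → loss $619.3M.
$119.2M: truthful payoff $0M, deviation payoff −$7.8M → loss $7.8M.
$600M: truthful payoff $0M, deviation payoff −$488.6M → loss $488.6M.
$213.7M: truthful payoff $0M, deviation payoff −$102.3M → loss $102.3M.
$289.8M: truthful payoff $0M, deviation payoff −$178.4M → loss $178.4M.
Total loss = $212.7M + $619.3M + $7.8M + $488.6M + $102.3M + $178.4M = $1609.1M.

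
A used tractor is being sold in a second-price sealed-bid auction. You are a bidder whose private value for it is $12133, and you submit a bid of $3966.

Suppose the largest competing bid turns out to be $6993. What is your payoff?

$0

Your bid $3966 is below the highest competing bid $6993, so you lose.
A losing bidder pays nothing and receives nothing: payoff = $0.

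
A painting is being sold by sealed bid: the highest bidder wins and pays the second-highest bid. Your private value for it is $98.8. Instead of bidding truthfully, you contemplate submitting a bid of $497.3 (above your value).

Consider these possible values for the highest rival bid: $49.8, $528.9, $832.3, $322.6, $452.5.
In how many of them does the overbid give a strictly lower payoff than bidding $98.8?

The deviation hurts exactly when the highest competing bid lies strictly between $98.8 and $497.3 — overbidding then wins at a price above your value.
$49.8: below both → same outcome either way.
$528.9: above both → same outcome either way.
$832.3: above both → same outcome either way.
$322.6: inside the interval → strictly worse (loss $223.8).
$452.5: inside the interval → strictly worse (loss $353.7).
Count: 2.

2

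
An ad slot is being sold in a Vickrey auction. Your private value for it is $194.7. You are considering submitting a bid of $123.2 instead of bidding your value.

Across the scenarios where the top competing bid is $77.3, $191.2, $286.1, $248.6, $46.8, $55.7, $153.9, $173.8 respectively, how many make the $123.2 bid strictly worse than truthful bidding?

The deviation hurts exactly when the highest competing bid lies strictly between $123.2 and $194.7 — underbidding then forfeits a profitable win.
$77.3: below both → same outcome either way.
$191.2: inside the interval → strictly worse (loss $3.5).
$286.1: above both → same outcome either way.
$248.6: above both → same outcome either way.
$46.8: below both → same outcome either way.
$55.7: below both → same outcome either way.
$153.9: inside the interval → strictly worse (loss $40.8).
$173.8: inside the interval → strictly worse (loss $20.9).
Count: 3.

3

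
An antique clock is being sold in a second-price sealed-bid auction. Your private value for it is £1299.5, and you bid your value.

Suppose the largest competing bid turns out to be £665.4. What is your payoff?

Your bid £1299.5 exceeds the highest competing bid £665.4, so you win.
In a second-price auction the winner pays the second-highest bid, £665.4.
Payoff = value − price = £1299.5 − £665.4 = £634.1.

£634.1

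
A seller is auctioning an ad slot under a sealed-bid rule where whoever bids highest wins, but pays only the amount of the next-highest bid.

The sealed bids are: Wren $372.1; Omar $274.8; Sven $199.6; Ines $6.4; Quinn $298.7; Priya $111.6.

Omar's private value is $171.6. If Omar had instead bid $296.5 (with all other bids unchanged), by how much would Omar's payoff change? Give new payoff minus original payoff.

$0

The highest bid among the other bidders is $372.1; Omar's bid doesn't change that.
Original bid $274.8: Omar is not highest (top rival bid is $372.1); payoff $0.
Alternative bid $296.5: Omar is not highest (top rival bid is $372.1); payoff $0.
Change in payoff = $0 − ($0) = $0.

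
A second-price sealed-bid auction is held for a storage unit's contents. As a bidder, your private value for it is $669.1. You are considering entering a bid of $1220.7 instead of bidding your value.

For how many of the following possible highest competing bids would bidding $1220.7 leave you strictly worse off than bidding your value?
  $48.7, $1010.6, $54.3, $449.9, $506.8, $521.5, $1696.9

The deviation hurts exactly when the highest competing bid lies strictly between $669.1 and $1220.7 — overbidding then wins at a price above your value.
$48.7: below both → same outcome either way.
$1010.6: inside the interval → strictly worse (loss $341.5).
$54.3: below both → same outcome either way.
$449.9: below both → same outcome either way.
$506.8: below both → same outcome either way.
$521.5: below both → same outcome either way.
$1696.9: above both → same outcome either way.
Count: 1.

1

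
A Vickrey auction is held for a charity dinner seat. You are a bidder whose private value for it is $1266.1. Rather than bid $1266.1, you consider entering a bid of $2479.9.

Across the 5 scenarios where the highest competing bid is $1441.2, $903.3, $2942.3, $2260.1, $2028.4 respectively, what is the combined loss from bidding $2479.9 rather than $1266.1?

$1931.4

The deviation costs you only when the competing bid falls strictly between $1266.1 and $2479.9; elsewhere both bids give the same outcome.
$1441.2: truthful payoff $0, deviation payoff −$175.1 → loss $175.1.
$903.3: outcomes coincide → loss $0.
$2942.3: outcomes coincide → loss $0.
$2260.1: truthful payoff $0, deviation payoff −$994 → loss $994.
$2028.4: truthful payoff $0, deviation payoff −$762.3 → loss $762.3.
Total loss = $175.1 + $994 + $762.3 = $1931.4.
Truthful bidding weakly dominates here: raising your bid can only win items priced above your value, and lowering it can only forfeit items priced below.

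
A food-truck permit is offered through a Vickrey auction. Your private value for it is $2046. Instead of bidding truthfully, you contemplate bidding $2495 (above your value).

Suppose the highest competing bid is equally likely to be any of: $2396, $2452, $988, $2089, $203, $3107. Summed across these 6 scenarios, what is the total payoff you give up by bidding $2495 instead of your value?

The deviation costs you only when the competing bid falls strictly between $2046 and $2495; elsewhere both bids give the same outcome.
$2396: truthful payoff $0, deviation payoff −$350 → loss $350.
$2452: truthful payoff $0, deviation payoff −$406 → loss $406.
$988: outcomes coincide → loss $0.
$2089: truthful payoff $0, deviation payoff −$43 → loss $43.
$203: outcomes coincide → loss $0.
$3107: outcomes coincide → loss $0.
Total loss = $350 + $406 + $43 = $799.

$799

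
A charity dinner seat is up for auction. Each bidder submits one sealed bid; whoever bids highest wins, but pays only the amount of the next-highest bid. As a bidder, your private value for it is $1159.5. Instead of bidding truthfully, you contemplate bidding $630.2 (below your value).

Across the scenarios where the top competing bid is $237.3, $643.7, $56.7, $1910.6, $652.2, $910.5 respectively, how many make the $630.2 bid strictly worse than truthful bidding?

3

The deviation hurts exactly when the highest competing bid lies strictly between $630.2 and $1159.5 — underbidding then forfeits a profitable win.
$237.3: below both → same outcome either way.
$643.7: inside the interval → strictly worse (loss $515.8).
$56.7: below both → same outcome either way.
$1910.6: above both → same outcome either way.
$652.2: inside the interval → strictly worse (loss $507.3).
$910.5: inside the interval → strictly worse (loss $249).
Count: 3.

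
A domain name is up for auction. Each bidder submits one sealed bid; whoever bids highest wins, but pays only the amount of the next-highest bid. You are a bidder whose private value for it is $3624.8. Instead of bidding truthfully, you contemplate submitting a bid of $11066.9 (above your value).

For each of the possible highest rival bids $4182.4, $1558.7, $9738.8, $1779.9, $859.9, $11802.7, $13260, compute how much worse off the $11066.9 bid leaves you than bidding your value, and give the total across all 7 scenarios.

The deviation costs you only when the competing bid falls strictly between $3624.8 and $11066.9; elsewhere both bids give the same outcome.
$4182.4: truthful payoff $0, deviation payoff −$557.6 → loss $557.6.
$1558.7: outcomes coincide → loss $0.
$9738.8: truthful payoff $0, deviation payoff −$6114 → loss $6114.
$1779.9: outcomes coincide → loss $0.
$859.9: outcomes coincide → loss $0.
$11802.7: outcomes coincide → loss $0.
$13260: outcomes coincide → loss $0.
Total loss = $557.6 + $6114 = $6671.6.

$6671.6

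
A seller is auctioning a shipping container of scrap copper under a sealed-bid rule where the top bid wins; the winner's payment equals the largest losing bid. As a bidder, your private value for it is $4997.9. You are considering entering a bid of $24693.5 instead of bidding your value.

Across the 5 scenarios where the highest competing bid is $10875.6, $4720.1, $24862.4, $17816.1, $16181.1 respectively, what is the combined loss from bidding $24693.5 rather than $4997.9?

The deviation costs you only when the competing bid falls strictly between $4997.9 and $24693.5; elsewhere both bids give the same outcome.
$10875.6: truthful payoff $0, deviation payoff −$5877.7 → loss $5877.7.
$4720.1: outcomes coincide → loss $0.
$24862.4: outcomes coincide → loss $0.
$17816.1: truthful payoff $0, deviation payoff −$12818.2 → loss $12818.2.
$16181.1: truthful payoff $0, deviation payoff −$11183.2 → loss $11183.2.
Total loss = $5877.7 + $12818.2 + $11183.2 = $29879.1.

$29879.1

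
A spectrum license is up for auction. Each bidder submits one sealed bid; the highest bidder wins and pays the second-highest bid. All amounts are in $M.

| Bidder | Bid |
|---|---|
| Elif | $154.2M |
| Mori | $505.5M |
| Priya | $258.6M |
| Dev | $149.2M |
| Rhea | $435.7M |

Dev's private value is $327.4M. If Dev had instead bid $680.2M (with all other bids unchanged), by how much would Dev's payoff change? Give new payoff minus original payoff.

The highest bid among the other bidders is $505.5M; Dev's bid doesn't change that.
Original bid $149.2M: Dev is not highest (top rival bid is $505.5M); payoff $0M.
Alternative bid $680.2M: Dev is highest, pays the top rival bid $505.5M; payoff $327.4M − $505.5M = −$178.1M.
Change in payoff = −$178.1M − ($0M) = −$178.1M.

−$178.1M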